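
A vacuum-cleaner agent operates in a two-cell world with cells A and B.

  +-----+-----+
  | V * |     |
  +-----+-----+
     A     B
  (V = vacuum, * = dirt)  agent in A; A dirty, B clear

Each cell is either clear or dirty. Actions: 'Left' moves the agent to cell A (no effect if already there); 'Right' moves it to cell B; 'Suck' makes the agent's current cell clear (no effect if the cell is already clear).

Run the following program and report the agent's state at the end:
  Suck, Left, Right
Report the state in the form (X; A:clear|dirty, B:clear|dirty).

(B; A:clear, B:clear)

t=1 Suck ⇒ (A; A:clear, B:clear)
t=2 Left ⇒ (A; A:clear, B:clear)
t=3 Right ⇒ (B; A:clear, B:clear)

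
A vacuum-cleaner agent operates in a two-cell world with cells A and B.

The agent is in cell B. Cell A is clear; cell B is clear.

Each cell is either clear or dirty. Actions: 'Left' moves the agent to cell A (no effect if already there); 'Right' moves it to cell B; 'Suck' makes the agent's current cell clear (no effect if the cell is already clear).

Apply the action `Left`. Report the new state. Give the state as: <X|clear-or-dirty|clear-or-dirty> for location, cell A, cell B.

<A|clear|clear>

start: <B|clear|clear>
t=1 Left ⇒ <A|clear|clear>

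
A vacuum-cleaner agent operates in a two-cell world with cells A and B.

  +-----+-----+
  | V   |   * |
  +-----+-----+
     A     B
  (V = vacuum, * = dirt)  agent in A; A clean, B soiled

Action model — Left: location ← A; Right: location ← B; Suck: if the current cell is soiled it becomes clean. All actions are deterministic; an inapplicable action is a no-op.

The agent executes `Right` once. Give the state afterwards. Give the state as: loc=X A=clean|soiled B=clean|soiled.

loc=B A=clean B=soiled

start: loc=A A=clean B=soiled
1) do Right; now loc=B A=clean B=soiled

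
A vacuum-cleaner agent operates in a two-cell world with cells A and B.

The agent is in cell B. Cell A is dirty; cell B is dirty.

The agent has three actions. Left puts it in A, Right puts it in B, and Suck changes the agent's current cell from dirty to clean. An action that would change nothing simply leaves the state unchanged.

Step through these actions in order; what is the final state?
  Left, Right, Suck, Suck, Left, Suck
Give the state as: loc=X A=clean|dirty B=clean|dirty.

loc=A A=clean B=clean

Left (#1): loc=A A=dirty B=dirty
Right (#2): loc=B A=dirty B=dirty
Suck (#3): loc=B A=dirty B=clean
Suck (#4): loc=B A=dirty B=clean
Left (#5): loc=A A=dirty B=clean
Suck (#6): loc=A A=clean B=clean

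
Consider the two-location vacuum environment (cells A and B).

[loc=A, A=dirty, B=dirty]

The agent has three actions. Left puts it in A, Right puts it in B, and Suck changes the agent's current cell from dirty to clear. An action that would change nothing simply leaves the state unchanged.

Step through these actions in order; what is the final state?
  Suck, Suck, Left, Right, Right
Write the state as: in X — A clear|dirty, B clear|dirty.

in B — A clear, B dirty

t=1 Suck ⇒ in A — A clear, B dirty
t=2 Suck ⇒ in A — A clear, B dirty
t=3 Left ⇒ in A — A clear, B dirty
t=4 Right ⇒ in B — A clear, B dirty
t=5 Right ⇒ in B — A clear, B dirty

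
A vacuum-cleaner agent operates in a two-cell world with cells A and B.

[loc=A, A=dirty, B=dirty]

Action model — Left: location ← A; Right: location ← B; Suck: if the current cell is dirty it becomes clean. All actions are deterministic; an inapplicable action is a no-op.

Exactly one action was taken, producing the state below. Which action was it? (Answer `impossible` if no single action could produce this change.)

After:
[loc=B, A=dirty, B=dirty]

Right

try  Left: in A — A dirty, B dirty
try Right: in B — A dirty, B dirty  ← match
try  Suck: in A — A clean, B dirty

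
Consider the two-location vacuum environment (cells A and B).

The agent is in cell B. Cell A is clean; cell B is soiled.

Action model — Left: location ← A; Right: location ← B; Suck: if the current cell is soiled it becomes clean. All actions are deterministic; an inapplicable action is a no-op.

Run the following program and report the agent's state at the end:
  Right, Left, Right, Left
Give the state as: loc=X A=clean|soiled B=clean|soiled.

Right (#1): loc=B A=clean B=soiled
Left (#2): loc=A A=clean B=soiled
Right (#3): loc=B A=clean B=soiled
Left (#4): loc=A A=clean B=soiled

loc=A A=clean B=soiled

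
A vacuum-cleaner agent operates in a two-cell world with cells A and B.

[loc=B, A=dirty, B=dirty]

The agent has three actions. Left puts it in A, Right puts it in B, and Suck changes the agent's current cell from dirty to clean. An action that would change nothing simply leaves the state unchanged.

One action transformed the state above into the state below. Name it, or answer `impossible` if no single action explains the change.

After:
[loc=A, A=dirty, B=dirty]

Left

try  Left: <A|dirty|dirty>  ← match
try Right: <B|dirty|dirty>
try  Suck: <B|dirty|clean>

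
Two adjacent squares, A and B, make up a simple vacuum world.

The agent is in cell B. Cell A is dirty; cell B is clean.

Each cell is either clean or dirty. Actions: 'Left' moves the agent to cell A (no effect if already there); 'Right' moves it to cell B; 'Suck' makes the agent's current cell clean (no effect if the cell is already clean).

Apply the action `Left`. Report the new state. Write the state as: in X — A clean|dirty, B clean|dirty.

in A — A dirty, B clean

start: in B — A dirty, B clean
1) do Left; now in A — A dirty, B clean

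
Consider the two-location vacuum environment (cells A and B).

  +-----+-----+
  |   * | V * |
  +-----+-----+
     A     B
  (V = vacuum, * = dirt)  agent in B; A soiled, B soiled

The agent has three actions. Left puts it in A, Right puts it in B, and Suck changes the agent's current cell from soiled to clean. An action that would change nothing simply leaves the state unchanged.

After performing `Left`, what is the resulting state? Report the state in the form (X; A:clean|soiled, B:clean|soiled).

start: (B; A:soiled, B:soiled)
step 1/1 (Left): (A; A:soiled, B:soiled)

(A; A:soiled, B:soiled)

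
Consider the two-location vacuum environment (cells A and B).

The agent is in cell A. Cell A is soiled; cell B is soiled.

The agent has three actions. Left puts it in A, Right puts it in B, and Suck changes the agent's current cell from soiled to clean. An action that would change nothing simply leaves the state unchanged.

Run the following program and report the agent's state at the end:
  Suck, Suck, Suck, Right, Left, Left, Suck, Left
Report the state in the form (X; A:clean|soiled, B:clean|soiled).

(A; A:clean, B:soiled)

t=1 Suck ⇒ (A; A:clean, B:soiled)
t=2 Suck ⇒ (A; A:clean, B:soiled)
t=3 Suck ⇒ (A; A:clean, B:soiled)
t=4 Right ⇒ (B; A:clean, B:soiled)
t=5 Left ⇒ (A; A:clean, B:soiled)
t=6 Left ⇒ (A; A:clean, B:soiled)
t=7 Suck ⇒ (A; A:clean, B:soiled)
t=8 Left ⇒ (A; A:clean, B:soiled)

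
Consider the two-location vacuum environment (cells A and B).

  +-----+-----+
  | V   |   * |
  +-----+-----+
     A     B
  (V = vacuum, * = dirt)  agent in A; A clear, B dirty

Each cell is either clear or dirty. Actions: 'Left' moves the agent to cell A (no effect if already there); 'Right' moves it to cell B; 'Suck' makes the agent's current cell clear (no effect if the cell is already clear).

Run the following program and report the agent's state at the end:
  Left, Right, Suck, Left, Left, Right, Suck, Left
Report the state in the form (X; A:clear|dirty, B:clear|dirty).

(A; A:clear, B:clear)

1. Left → (A; A:clear, B:dirty)
2. Right → (B; A:clear, B:dirty)
3. Suck → (B; A:clear, B:clear)
4. Left → (A; A:clear, B:clear)
5. Left → (A; A:clear, B:clear)
6. Right → (B; A:clear, B:clear)
7. Suck → (B; A:clear, B:clear)
8. Left → (A; A:clear, B:clear)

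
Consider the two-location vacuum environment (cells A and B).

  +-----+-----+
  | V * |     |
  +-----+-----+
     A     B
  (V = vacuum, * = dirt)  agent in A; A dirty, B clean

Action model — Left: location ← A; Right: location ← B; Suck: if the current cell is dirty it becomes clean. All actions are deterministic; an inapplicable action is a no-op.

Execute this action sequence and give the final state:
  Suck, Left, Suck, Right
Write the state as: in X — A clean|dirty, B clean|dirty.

Suck (#1): in A — A clean, B clean
Left (#2): in A — A clean, B clean
Suck (#3): in A — A clean, B clean
Right (#4): in B — A clean, B clean

in B — A clean, B clean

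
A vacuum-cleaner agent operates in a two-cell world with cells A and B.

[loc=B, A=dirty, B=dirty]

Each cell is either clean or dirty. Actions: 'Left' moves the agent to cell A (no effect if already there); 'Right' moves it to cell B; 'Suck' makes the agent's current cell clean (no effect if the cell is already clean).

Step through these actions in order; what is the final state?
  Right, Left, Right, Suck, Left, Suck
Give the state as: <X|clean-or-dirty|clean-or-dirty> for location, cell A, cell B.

step 1/6 (Right): <B|dirty|dirty>
step 2/6 (Left): <A|dirty|dirty>
step 3/6 (Right): <B|dirty|dirty>
step 4/6 (Suck): <B|dirty|clean>
step 5/6 (Left): <A|dirty|clean>
step 6/6 (Suck): <A|clean|clean>

<A|clean|clean>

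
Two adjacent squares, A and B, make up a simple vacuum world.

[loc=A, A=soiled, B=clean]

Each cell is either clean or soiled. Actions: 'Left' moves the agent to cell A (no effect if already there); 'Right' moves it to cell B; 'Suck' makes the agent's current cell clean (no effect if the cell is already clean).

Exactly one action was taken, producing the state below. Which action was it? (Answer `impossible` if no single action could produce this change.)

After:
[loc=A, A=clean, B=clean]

Suck

try  Left: (A; A:soiled, B:clean)
try Right: (B; A:soiled, B:clean)
try  Suck: (A; A:clean, B:clean)  ← match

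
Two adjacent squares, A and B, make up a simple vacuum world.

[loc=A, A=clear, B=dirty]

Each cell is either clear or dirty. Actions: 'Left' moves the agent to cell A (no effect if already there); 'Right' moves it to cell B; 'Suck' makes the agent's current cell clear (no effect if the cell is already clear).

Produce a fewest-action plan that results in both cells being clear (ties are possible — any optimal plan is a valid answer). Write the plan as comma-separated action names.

Right, Suck

1. Right → in B — A clear, B dirty
2. Suck → in B — A clear, B clear
min 2: go B then Suck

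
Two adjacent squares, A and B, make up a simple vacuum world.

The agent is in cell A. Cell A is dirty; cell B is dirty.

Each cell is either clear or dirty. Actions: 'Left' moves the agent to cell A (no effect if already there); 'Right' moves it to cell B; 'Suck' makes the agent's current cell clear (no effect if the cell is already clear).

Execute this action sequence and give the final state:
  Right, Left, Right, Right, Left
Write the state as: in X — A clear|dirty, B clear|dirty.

1. Right → in B — A dirty, B dirty
2. Left → in A — A dirty, B dirty
3. Right → in B — A dirty, B dirty
4. Right → in B — A dirty, B dirty
5. Left → in A — A dirty, B dirty

in A — A dirty, B dirty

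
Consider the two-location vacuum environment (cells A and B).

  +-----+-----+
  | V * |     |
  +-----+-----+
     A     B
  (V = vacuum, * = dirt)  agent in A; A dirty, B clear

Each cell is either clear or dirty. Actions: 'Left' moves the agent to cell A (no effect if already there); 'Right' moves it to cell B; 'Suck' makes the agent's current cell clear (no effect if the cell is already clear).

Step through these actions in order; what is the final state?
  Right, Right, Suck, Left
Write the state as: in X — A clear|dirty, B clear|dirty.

in A — A dirty, B clear

Right (#1): in B — A dirty, B clear
Right (#2): in B — A dirty, B clear
Suck (#3): in B — A dirty, B clear
Left (#4): in A — A dirty, B clear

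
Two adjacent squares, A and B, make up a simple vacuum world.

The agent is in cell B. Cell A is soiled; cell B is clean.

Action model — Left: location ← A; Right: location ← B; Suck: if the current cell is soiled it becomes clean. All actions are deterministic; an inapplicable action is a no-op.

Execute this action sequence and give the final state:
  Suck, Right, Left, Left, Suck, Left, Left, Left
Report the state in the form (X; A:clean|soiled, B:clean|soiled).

(A; A:clean, B:clean)

step 1/8 (Suck): (B; A:soiled, B:clean)
step 2/8 (Right): (B; A:soiled, B:clean)
step 3/8 (Left): (A; A:soiled, B:clean)
step 4/8 (Left): (A; A:soiled, B:clean)
step 5/8 (Suck): (A; A:clean, B:clean)
step 6/8 (Left): (A; A:clean, B:clean)
step 7/8 (Left): (A; A:clean, B:clean)
step 8/8 (Left): (A; A:clean, B:clean)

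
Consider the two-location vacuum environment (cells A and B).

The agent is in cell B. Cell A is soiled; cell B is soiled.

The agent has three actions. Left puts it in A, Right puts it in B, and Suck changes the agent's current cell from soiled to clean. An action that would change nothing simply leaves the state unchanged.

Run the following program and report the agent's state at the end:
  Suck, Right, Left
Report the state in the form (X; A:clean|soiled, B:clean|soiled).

Suck (#1): (B; A:soiled, B:clean)
Right (#2): (B; A:soiled, B:clean)
Left (#3): (A; A:soiled, B:clean)

(A; A:soiled, B:clean)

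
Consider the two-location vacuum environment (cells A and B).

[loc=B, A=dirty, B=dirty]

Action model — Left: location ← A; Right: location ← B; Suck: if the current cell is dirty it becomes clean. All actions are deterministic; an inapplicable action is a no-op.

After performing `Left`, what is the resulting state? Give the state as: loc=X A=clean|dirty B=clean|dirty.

start: loc=B A=dirty B=dirty
step 1/1 (Left): loc=A A=dirty B=dirty

loc=A A=dirty B=dirty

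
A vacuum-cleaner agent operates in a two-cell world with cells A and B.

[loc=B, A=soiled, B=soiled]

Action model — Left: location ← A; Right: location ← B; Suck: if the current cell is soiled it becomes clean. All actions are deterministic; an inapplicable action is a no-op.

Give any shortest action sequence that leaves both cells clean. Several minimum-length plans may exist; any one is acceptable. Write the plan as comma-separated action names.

Suck, Left, Suck

Suck (#1): (B; A:soiled, B:clean)
Left (#2): (A; A:soiled, B:clean)
Suck (#3): (A; A:clean, B:clean)
min 3: Suck B + move + Suck A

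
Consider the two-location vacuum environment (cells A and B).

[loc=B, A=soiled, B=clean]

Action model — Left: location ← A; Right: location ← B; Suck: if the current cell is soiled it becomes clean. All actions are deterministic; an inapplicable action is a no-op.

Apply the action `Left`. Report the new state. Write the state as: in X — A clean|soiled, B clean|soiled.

in A — A soiled, B clean

start: in B — A soiled, B clean
step 1/1 (Left): in A — A soiled, B clean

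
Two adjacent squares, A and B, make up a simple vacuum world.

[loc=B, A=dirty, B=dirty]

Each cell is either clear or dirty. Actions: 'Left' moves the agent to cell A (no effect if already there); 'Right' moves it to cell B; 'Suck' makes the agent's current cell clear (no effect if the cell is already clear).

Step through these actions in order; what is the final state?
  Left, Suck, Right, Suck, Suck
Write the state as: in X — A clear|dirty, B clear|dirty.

1) do Left; now in A — A dirty, B dirty
2) do Suck; now in A — A clear, B dirty
3) do Right; now in B — A clear, B dirty
4) do Suck; now in B — A clear, B clear
5) do Suck; now in B — A clear, B clear

in B — A clear, B clear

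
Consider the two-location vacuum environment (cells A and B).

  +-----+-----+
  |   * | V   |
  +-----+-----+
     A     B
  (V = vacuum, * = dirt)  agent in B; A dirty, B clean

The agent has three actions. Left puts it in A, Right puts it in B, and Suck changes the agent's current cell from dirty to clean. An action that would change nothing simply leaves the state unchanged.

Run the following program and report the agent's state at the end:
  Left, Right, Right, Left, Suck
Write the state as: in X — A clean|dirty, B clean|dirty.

t=1 Left ⇒ in A — A dirty, B clean
t=2 Right ⇒ in B — A dirty, B clean
t=3 Right ⇒ in B — A dirty, B clean
t=4 Left ⇒ in A — A dirty, B clean
t=5 Suck ⇒ in A — A clean, B clean

in A — A clean, B clean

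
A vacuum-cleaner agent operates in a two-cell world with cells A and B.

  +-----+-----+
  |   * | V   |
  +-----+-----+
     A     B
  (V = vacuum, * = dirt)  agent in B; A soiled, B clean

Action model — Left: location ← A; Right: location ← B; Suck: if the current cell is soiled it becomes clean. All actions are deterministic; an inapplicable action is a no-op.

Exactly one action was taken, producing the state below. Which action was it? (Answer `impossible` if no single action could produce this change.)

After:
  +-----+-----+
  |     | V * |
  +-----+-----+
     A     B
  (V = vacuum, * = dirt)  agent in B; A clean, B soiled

try  Left: <A|soiled|clean>
try Right: <B|soiled|clean>
try  Suck: <B|soiled|clean>
no single action produces the after-state

impossible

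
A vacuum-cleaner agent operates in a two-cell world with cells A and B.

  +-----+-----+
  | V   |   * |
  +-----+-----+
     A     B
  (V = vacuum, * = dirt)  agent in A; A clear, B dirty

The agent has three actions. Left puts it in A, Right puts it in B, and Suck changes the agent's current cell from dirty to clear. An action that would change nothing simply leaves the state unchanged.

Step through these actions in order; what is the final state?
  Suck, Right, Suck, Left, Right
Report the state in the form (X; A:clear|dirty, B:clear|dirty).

t=1 Suck ⇒ (A; A:clear, B:dirty)
t=2 Right ⇒ (B; A:clear, B:dirty)
t=3 Suck ⇒ (B; A:clear, B:clear)
t=4 Left ⇒ (A; A:clear, B:clear)
t=5 Right ⇒ (B; A:clear, B:clear)

(B; A:clear, B:clear)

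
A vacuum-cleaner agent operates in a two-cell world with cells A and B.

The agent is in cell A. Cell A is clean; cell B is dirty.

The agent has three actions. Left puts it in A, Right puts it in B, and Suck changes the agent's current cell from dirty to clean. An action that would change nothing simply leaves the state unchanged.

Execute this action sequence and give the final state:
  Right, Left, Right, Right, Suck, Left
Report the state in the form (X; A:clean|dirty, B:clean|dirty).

[1] after Right: (B; A:clean, B:dirty)
[2] after Left: (A; A:clean, B:dirty)
[3] after Right: (B; A:clean, B:dirty)
[4] after Right: (B; A:clean, B:dirty)
[5] after Suck: (B; A:clean, B:clean)
[6] after Left: (A; A:clean, B:clean)

(A; A:clean, B:clean)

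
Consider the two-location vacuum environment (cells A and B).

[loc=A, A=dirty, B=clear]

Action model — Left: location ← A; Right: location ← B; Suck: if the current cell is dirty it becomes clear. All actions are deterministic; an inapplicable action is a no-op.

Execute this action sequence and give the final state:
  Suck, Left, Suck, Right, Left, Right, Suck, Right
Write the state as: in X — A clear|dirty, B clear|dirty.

Suck (#1): in A — A clear, B clear
Left (#2): in A — A clear, B clear
Suck (#3): in A — A clear, B clear
Right (#4): in B — A clear, B clear
Left (#5): in A — A clear, B clear
Right (#6): in B — A clear, B clear
Suck (#7): in B — A clear, B clear
Right (#8): in B — A clear, B clear

in B — A clear, B clear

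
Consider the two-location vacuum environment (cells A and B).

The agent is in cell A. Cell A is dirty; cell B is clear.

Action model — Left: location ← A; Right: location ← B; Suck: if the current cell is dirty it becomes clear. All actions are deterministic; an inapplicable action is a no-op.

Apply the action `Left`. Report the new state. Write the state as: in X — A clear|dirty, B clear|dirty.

start: in A — A dirty, B clear
step 1/1 (Left): in A — A dirty, B clear

in A — A dirty, B clear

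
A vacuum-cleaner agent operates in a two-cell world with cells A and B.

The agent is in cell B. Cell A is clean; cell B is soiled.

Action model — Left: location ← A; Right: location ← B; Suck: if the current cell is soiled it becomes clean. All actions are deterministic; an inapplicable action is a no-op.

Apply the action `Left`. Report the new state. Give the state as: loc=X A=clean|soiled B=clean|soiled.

loc=A A=clean B=soiled

start: loc=B A=clean B=soiled
1) do Left; now loc=A A=clean B=soiled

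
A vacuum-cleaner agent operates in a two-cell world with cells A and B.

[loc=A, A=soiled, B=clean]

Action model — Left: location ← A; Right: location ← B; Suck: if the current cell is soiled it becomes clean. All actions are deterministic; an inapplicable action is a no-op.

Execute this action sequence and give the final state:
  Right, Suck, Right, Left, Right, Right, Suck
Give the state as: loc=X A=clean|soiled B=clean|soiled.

loc=B A=soiled B=clean

[1] after Right: loc=B A=soiled B=clean
[2] after Suck: loc=B A=soiled B=clean
[3] after Right: loc=B A=soiled B=clean
[4] after Left: loc=A A=soiled B=clean
[5] after Right: loc=B A=soiled B=clean
[6] after Right: loc=B A=soiled B=clean
[7] after Suck: loc=B A=soiled B=clean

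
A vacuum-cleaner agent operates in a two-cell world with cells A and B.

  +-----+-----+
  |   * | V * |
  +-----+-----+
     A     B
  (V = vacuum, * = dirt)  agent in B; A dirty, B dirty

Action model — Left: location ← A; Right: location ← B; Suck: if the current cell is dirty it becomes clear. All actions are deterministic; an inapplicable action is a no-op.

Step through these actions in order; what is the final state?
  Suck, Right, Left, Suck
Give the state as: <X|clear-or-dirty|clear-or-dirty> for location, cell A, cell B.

<A|clear|clear>

[1] after Suck: <B|dirty|clear>
[2] after Right: <B|dirty|clear>
[3] after Left: <A|dirty|clear>
[4] after Suck: <A|clear|clear>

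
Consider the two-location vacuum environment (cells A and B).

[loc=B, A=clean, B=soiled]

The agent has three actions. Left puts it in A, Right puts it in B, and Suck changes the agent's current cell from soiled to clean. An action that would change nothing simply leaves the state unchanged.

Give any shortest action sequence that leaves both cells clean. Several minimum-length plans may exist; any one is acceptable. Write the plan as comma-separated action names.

Suck

1. Suck → <B|clean|clean>
min 1: B is soiled, one Suck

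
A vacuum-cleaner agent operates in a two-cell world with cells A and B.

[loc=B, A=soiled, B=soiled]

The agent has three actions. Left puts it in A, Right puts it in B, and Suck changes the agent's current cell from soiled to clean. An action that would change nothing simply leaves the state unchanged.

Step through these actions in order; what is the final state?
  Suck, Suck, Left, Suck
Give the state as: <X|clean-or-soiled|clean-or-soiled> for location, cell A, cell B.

step 1/4 (Suck): <B|soiled|clean>
step 2/4 (Suck): <B|soiled|clean>
step 3/4 (Left): <A|soiled|clean>
step 4/4 (Suck): <A|clean|clean>

<A|clean|clean>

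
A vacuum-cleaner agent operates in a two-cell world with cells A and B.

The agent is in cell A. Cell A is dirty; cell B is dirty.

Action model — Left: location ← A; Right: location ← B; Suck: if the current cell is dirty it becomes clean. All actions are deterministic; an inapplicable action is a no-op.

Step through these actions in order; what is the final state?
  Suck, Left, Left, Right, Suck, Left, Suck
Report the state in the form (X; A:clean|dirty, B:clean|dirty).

(A; A:clean, B:clean)

1) do Suck; now (A; A:clean, B:dirty)
2) do Left; now (A; A:clean, B:dirty)
3) do Left; now (A; A:clean, B:dirty)
4) do Right; now (B; A:clean, B:dirty)
5) do Suck; now (B; A:clean, B:clean)
6) do Left; now (A; A:clean, B:clean)
7) do Suck; now (A; A:clean, B:clean)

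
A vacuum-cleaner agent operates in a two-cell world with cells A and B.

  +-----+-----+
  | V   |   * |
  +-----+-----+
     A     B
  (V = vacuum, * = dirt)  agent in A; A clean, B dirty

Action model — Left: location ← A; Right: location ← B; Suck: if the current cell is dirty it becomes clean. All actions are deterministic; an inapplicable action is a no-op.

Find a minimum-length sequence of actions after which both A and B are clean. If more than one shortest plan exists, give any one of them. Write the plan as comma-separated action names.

1) do Right; now loc=B A=clean B=dirty
2) do Suck; now loc=B A=clean B=clean
min 2: go B then Suck

Right, Suck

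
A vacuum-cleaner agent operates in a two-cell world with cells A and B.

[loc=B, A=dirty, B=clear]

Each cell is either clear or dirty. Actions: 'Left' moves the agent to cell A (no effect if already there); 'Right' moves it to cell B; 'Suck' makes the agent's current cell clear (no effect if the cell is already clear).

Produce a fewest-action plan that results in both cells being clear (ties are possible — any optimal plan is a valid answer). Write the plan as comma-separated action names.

Left, Suck

1) do Left; now loc=A A=dirty B=clear
2) do Suck; now loc=A A=clear B=clear
min 2: go A then Suck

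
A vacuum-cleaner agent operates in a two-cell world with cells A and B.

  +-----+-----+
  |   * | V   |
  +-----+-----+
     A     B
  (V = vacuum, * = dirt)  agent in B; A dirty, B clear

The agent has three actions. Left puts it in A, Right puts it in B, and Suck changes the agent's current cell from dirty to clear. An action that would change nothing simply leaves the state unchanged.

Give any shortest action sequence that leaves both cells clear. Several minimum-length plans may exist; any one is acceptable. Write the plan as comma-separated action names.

Left, Suck

Left (#1): <A|dirty|clear>
Suck (#2): <A|clear|clear>
min 2: go A then Suck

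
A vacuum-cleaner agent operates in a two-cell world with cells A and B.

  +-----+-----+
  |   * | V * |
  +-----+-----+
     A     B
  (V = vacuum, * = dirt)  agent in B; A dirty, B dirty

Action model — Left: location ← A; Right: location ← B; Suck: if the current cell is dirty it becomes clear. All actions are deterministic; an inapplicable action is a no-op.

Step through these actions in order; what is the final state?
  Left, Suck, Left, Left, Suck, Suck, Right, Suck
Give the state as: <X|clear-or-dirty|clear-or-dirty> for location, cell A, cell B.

t=1 Left ⇒ <A|dirty|dirty>
t=2 Suck ⇒ <A|clear|dirty>
t=3 Left ⇒ <A|clear|dirty>
t=4 Left ⇒ <A|clear|dirty>
t=5 Suck ⇒ <A|clear|dirty>
t=6 Suck ⇒ <A|clear|dirty>
t=7 Right ⇒ <B|clear|dirty>
t=8 Suck ⇒ <B|clear|clear>

<B|clear|clear>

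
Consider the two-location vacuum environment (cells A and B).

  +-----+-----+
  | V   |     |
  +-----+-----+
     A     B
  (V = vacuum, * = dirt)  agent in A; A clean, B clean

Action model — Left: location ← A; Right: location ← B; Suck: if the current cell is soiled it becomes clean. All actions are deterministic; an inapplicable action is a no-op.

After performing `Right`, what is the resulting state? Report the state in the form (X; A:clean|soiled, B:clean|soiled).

start: (A; A:clean, B:clean)
t=1 Right ⇒ (B; A:clean, B:clean)

(B; A:clean, B:clean)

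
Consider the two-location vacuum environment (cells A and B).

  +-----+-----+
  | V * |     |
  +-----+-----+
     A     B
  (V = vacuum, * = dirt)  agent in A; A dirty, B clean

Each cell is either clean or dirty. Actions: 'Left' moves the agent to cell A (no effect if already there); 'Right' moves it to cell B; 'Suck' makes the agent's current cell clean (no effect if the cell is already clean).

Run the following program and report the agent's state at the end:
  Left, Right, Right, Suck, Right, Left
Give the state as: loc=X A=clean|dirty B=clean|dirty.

Left (#1): loc=A A=dirty B=clean
Right (#2): loc=B A=dirty B=clean
Right (#3): loc=B A=dirty B=clean
Suck (#4): loc=B A=dirty B=clean
Right (#5): loc=B A=dirty B=clean
Left (#6): loc=A A=dirty B=clean

loc=A A=dirty B=clean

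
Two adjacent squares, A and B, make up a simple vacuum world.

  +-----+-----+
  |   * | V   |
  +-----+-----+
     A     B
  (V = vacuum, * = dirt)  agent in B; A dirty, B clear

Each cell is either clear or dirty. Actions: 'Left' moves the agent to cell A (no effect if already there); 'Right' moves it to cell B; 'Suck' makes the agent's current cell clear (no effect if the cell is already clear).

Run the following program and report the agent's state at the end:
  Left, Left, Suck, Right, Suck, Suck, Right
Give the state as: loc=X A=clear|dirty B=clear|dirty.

step 1/7 (Left): loc=A A=dirty B=clear
step 2/7 (Left): loc=A A=dirty B=clear
step 3/7 (Suck): loc=A A=clear B=clear
step 4/7 (Right): loc=B A=clear B=clear
step 5/7 (Suck): loc=B A=clear B=clear
step 6/7 (Suck): loc=B A=clear B=clear
step 7/7 (Right): loc=B A=clear B=clear

loc=B A=clear B=clear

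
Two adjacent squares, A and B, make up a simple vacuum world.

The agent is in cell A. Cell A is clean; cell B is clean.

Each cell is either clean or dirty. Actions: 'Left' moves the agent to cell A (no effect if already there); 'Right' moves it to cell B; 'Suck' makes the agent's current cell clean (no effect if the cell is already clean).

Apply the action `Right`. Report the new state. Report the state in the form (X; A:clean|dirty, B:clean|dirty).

(B; A:clean, B:clean)

start: (A; A:clean, B:clean)
1. Right → (B; A:clean, B:clean)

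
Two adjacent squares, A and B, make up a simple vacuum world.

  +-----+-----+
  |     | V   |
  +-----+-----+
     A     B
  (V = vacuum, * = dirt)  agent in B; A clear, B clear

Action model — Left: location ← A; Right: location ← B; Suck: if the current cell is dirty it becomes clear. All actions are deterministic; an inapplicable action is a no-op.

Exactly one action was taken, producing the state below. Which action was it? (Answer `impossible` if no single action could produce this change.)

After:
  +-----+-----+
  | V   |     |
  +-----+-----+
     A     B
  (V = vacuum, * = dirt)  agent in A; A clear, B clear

try  Left: (A; A:clear, B:clear)  ← match
try Right: (B; A:clear, B:clear)
try  Suck: (B; A:clear, B:clear)

Left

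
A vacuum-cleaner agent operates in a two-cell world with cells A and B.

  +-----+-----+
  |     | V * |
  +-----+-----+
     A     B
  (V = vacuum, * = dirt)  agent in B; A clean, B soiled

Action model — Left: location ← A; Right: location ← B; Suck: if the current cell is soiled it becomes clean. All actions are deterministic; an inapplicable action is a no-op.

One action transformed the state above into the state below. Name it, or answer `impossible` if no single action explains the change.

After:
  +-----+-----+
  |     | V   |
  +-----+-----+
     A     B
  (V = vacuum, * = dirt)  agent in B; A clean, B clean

try  Left: loc=A A=clean B=soiled
try Right: loc=B A=clean B=soiled
try  Suck: loc=B A=clean B=clean  ← match

Suck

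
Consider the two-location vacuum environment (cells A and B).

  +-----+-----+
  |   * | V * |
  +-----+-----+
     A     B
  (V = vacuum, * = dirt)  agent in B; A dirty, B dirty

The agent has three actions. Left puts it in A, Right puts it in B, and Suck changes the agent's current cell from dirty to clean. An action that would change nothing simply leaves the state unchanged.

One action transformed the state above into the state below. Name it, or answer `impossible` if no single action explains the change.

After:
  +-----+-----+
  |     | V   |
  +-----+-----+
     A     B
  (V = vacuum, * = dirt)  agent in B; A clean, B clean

impossible

try  Left: (A; A:dirty, B:dirty)
try Right: (B; A:dirty, B:dirty)
try  Suck: (B; A:dirty, B:clean)
no single action produces the after-state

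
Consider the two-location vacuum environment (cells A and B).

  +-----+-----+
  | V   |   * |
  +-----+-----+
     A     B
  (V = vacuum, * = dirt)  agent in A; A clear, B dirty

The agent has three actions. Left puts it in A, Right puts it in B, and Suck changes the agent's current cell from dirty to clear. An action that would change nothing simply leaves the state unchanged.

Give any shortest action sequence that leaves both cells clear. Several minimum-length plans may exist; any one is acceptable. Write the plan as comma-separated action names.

1. Right → <B|clear|dirty>
2. Suck → <B|clear|clear>
min 2: go B then Suck

Right, Suck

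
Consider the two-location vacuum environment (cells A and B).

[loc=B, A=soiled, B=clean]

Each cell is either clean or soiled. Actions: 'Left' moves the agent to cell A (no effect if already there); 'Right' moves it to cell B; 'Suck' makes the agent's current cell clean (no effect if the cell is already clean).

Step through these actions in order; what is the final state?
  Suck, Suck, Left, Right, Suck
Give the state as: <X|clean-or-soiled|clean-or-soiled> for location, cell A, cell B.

<B|soiled|clean>

step 1/5 (Suck): <B|soiled|clean>
step 2/5 (Suck): <B|soiled|clean>
step 3/5 (Left): <A|soiled|clean>
step 4/5 (Right): <B|soiled|clean>
step 5/5 (Suck): <B|soiled|clean>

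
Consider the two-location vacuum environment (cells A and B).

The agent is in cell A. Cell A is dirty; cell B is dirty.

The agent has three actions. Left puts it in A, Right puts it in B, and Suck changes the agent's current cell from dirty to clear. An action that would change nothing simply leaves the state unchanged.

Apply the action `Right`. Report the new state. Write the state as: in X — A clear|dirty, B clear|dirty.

in B — A dirty, B dirty

start: in A — A dirty, B dirty
[1] after Right: in B — A dirty, B dirty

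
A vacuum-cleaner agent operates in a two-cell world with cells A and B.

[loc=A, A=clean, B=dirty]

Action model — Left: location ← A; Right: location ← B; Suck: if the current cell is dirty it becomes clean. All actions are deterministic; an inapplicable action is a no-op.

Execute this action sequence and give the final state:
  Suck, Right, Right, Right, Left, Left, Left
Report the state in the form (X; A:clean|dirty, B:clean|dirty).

step 1/7 (Suck): (A; A:clean, B:dirty)
step 2/7 (Right): (B; A:clean, B:dirty)
step 3/7 (Right): (B; A:clean, B:dirty)
step 4/7 (Right): (B; A:clean, B:dirty)
step 5/7 (Left): (A; A:clean, B:dirty)
step 6/7 (Left): (A; A:clean, B:dirty)
step 7/7 (Left): (A; A:clean, B:dirty)

(A; A:clean, B:dirty)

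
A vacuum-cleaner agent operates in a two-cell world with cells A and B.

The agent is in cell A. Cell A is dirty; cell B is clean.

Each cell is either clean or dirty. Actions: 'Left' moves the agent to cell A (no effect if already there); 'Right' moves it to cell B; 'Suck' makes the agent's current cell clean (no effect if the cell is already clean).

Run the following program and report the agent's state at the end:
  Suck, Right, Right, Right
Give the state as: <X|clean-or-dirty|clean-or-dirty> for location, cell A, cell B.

1) do Suck; now <A|clean|clean>
2) do Right; now <B|clean|clean>
3) do Right; now <B|clean|clean>
4) do Right; now <B|clean|clean>

<B|clean|clean>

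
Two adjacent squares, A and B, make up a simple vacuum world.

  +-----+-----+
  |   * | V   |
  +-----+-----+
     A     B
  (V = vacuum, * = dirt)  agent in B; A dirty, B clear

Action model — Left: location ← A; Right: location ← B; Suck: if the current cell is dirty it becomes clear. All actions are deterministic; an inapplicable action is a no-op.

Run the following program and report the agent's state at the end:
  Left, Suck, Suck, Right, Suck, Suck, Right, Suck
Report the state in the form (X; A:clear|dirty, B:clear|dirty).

1) do Left; now (A; A:dirty, B:clear)
2) do Suck; now (A; A:clear, B:clear)
3) do Suck; now (A; A:clear, B:clear)
4) do Right; now (B; A:clear, B:clear)
5) do Suck; now (B; A:clear, B:clear)
6) do Suck; now (B; A:clear, B:clear)
7) do Right; now (B; A:clear, B:clear)
8) do Suck; now (B; A:clear, B:clear)

(B; A:clear, B:clear)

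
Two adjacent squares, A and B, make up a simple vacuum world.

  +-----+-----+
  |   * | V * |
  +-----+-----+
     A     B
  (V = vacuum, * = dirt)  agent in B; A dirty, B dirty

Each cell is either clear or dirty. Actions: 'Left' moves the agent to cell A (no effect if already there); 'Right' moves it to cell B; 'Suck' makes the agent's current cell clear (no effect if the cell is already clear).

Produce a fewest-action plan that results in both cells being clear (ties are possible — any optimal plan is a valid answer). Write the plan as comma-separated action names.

step 1/3 (Suck): in B — A dirty, B clear
step 2/3 (Left): in A — A dirty, B clear
step 3/3 (Suck): in A — A clear, B clear
min 3: Suck B + move + Suck A

Suck, Left, Suck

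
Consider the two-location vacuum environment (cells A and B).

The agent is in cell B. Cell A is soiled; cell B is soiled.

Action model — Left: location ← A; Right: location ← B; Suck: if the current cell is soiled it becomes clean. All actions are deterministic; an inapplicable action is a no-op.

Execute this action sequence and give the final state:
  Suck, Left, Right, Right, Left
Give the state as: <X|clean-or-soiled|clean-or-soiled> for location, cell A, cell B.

<A|soiled|clean>

step 1/5 (Suck): <B|soiled|clean>
step 2/5 (Left): <A|soiled|clean>
step 3/5 (Right): <B|soiled|clean>
step 4/5 (Right): <B|soiled|clean>
step 5/5 (Left): <A|soiled|clean>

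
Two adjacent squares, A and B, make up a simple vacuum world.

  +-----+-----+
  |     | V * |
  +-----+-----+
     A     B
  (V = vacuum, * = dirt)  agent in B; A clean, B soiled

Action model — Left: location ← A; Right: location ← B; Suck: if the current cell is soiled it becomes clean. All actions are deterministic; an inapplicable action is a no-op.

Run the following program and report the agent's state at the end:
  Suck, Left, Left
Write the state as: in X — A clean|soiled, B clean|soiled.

in A — A clean, B clean

Suck (#1): in B — A clean, B clean
Left (#2): in A — A clean, B clean
Left (#3): in A — A clean, B clean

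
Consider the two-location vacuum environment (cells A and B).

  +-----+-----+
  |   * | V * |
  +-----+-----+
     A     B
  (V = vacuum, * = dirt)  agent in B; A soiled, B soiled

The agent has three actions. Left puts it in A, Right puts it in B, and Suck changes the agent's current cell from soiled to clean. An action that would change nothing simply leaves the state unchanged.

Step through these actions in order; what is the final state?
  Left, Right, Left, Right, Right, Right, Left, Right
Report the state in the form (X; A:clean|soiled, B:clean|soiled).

(B; A:soiled, B:soiled)

Left (#1): (A; A:soiled, B:soiled)
Right (#2): (B; A:soiled, B:soiled)
Left (#3): (A; A:soiled, B:soiled)
Right (#4): (B; A:soiled, B:soiled)
Right (#5): (B; A:soiled, B:soiled)
Right (#6): (B; A:soiled, B:soiled)
Left (#7): (A; A:soiled, B:soiled)
Right (#8): (B; A:soiled, B:soiled)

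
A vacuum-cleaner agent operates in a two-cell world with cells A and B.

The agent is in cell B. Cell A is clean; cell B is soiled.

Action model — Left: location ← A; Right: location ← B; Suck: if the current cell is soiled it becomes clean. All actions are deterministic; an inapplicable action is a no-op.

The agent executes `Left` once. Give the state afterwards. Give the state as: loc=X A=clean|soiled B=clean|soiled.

loc=A A=clean B=soiled

start: loc=B A=clean B=soiled
Left (#1): loc=A A=clean B=soiled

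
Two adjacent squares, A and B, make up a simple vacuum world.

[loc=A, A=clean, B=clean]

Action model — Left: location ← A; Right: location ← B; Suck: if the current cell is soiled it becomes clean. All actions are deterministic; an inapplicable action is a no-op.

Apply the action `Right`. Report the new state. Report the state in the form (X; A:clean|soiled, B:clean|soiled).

start: (A; A:clean, B:clean)
step 1/1 (Right): (B; A:clean, B:clean)

(B; A:clean, B:clean)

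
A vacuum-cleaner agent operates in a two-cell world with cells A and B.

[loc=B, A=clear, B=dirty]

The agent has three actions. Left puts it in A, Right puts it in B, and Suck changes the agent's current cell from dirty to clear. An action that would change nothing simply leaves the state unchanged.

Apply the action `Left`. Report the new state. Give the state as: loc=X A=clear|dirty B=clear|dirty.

loc=A A=clear B=dirty

start: loc=B A=clear B=dirty
Left (#1): loc=A A=clear B=dirty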